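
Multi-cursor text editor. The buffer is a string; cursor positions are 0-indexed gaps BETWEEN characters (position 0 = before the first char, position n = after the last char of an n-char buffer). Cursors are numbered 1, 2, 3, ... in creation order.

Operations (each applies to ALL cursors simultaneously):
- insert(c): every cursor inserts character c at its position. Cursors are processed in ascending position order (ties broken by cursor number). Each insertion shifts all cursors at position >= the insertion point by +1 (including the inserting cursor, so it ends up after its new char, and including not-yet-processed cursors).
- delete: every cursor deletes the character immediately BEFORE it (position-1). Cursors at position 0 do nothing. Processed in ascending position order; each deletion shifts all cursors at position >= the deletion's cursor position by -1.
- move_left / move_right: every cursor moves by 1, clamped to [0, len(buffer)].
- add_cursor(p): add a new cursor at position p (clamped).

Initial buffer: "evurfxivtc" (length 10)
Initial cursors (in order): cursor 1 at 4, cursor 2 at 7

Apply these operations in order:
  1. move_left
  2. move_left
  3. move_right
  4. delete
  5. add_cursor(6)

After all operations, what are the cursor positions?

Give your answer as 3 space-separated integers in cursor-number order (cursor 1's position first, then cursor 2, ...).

Answer: 2 4 6

Derivation:
After op 1 (move_left): buffer="evurfxivtc" (len 10), cursors c1@3 c2@6, authorship ..........
After op 2 (move_left): buffer="evurfxivtc" (len 10), cursors c1@2 c2@5, authorship ..........
After op 3 (move_right): buffer="evurfxivtc" (len 10), cursors c1@3 c2@6, authorship ..........
After op 4 (delete): buffer="evrfivtc" (len 8), cursors c1@2 c2@4, authorship ........
After op 5 (add_cursor(6)): buffer="evrfivtc" (len 8), cursors c1@2 c2@4 c3@6, authorship ........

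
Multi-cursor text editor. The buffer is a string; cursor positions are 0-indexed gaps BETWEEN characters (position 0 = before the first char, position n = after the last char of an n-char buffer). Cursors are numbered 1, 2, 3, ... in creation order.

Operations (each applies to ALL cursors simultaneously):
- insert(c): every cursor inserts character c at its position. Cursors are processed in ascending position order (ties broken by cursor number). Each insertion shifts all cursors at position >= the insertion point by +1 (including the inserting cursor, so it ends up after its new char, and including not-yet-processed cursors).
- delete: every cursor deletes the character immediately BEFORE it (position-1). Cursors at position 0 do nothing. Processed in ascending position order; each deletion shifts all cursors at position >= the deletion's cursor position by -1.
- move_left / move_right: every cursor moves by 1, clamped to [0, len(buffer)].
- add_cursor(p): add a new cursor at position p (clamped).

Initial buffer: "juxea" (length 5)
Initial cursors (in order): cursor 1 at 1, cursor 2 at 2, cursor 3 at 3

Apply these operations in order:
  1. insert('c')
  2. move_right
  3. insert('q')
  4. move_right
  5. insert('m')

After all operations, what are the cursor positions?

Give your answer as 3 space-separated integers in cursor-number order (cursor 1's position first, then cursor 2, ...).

Answer: 6 10 14

Derivation:
After op 1 (insert('c')): buffer="jcucxcea" (len 8), cursors c1@2 c2@4 c3@6, authorship .1.2.3..
After op 2 (move_right): buffer="jcucxcea" (len 8), cursors c1@3 c2@5 c3@7, authorship .1.2.3..
After op 3 (insert('q')): buffer="jcuqcxqceqa" (len 11), cursors c1@4 c2@7 c3@10, authorship .1.12.23.3.
After op 4 (move_right): buffer="jcuqcxqceqa" (len 11), cursors c1@5 c2@8 c3@11, authorship .1.12.23.3.
After op 5 (insert('m')): buffer="jcuqcmxqcmeqam" (len 14), cursors c1@6 c2@10 c3@14, authorship .1.121.232.3.3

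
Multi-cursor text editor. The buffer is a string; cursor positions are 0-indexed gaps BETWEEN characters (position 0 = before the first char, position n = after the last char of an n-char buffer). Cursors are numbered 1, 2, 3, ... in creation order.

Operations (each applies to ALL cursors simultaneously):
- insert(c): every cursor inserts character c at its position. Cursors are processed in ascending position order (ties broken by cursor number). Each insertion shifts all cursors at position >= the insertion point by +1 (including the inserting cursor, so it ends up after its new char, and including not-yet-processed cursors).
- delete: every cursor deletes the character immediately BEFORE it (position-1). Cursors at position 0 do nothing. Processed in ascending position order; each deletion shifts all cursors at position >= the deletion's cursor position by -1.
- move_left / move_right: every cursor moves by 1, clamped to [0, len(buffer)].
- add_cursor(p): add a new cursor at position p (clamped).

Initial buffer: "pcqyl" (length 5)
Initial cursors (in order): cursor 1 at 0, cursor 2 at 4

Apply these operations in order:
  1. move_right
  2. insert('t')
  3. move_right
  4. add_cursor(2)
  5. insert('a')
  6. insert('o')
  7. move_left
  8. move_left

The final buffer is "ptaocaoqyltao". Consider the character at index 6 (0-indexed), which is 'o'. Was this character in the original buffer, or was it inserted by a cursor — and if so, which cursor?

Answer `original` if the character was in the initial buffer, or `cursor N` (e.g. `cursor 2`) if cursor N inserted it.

After op 1 (move_right): buffer="pcqyl" (len 5), cursors c1@1 c2@5, authorship .....
After op 2 (insert('t')): buffer="ptcqylt" (len 7), cursors c1@2 c2@7, authorship .1....2
After op 3 (move_right): buffer="ptcqylt" (len 7), cursors c1@3 c2@7, authorship .1....2
After op 4 (add_cursor(2)): buffer="ptcqylt" (len 7), cursors c3@2 c1@3 c2@7, authorship .1....2
After op 5 (insert('a')): buffer="ptacaqylta" (len 10), cursors c3@3 c1@5 c2@10, authorship .13.1...22
After op 6 (insert('o')): buffer="ptaocaoqyltao" (len 13), cursors c3@4 c1@7 c2@13, authorship .133.11...222
After op 7 (move_left): buffer="ptaocaoqyltao" (len 13), cursors c3@3 c1@6 c2@12, authorship .133.11...222
After op 8 (move_left): buffer="ptaocaoqyltao" (len 13), cursors c3@2 c1@5 c2@11, authorship .133.11...222
Authorship (.=original, N=cursor N): . 1 3 3 . 1 1 . . . 2 2 2
Index 6: author = 1

Answer: cursor 1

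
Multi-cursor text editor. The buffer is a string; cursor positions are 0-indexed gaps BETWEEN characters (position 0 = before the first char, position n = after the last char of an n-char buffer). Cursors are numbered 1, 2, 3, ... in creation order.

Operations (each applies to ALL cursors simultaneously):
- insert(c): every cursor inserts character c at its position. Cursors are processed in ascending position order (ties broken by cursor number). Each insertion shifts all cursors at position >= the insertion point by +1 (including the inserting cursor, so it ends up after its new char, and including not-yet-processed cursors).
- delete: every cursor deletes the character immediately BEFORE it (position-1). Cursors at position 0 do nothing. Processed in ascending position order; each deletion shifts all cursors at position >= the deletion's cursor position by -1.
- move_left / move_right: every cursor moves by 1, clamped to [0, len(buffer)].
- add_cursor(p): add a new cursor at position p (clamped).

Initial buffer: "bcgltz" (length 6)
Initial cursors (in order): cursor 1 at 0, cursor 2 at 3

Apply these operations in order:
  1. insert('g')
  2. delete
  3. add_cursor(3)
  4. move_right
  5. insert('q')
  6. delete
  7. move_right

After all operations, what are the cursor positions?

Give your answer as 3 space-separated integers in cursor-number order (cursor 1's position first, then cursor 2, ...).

After op 1 (insert('g')): buffer="gbcggltz" (len 8), cursors c1@1 c2@5, authorship 1...2...
After op 2 (delete): buffer="bcgltz" (len 6), cursors c1@0 c2@3, authorship ......
After op 3 (add_cursor(3)): buffer="bcgltz" (len 6), cursors c1@0 c2@3 c3@3, authorship ......
After op 4 (move_right): buffer="bcgltz" (len 6), cursors c1@1 c2@4 c3@4, authorship ......
After op 5 (insert('q')): buffer="bqcglqqtz" (len 9), cursors c1@2 c2@7 c3@7, authorship .1...23..
After op 6 (delete): buffer="bcgltz" (len 6), cursors c1@1 c2@4 c3@4, authorship ......
After op 7 (move_right): buffer="bcgltz" (len 6), cursors c1@2 c2@5 c3@5, authorship ......

Answer: 2 5 5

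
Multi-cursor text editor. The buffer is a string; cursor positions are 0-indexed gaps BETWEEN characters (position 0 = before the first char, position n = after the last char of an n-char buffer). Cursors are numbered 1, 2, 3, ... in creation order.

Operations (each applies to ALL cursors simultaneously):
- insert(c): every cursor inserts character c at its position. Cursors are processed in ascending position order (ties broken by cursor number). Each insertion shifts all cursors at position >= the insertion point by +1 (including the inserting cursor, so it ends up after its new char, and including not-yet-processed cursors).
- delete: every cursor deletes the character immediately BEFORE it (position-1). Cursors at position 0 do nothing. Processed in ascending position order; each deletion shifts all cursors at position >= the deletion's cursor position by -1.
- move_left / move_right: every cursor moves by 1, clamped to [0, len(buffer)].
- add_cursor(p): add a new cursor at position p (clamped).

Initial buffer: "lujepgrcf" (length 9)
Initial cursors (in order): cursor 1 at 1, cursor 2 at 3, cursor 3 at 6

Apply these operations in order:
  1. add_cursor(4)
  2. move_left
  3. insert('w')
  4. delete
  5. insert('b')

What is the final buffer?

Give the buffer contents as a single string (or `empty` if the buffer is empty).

Answer: blubjbepbgrcf

Derivation:
After op 1 (add_cursor(4)): buffer="lujepgrcf" (len 9), cursors c1@1 c2@3 c4@4 c3@6, authorship .........
After op 2 (move_left): buffer="lujepgrcf" (len 9), cursors c1@0 c2@2 c4@3 c3@5, authorship .........
After op 3 (insert('w')): buffer="wluwjwepwgrcf" (len 13), cursors c1@1 c2@4 c4@6 c3@9, authorship 1..2.4..3....
After op 4 (delete): buffer="lujepgrcf" (len 9), cursors c1@0 c2@2 c4@3 c3@5, authorship .........
After op 5 (insert('b')): buffer="blubjbepbgrcf" (len 13), cursors c1@1 c2@4 c4@6 c3@9, authorship 1..2.4..3....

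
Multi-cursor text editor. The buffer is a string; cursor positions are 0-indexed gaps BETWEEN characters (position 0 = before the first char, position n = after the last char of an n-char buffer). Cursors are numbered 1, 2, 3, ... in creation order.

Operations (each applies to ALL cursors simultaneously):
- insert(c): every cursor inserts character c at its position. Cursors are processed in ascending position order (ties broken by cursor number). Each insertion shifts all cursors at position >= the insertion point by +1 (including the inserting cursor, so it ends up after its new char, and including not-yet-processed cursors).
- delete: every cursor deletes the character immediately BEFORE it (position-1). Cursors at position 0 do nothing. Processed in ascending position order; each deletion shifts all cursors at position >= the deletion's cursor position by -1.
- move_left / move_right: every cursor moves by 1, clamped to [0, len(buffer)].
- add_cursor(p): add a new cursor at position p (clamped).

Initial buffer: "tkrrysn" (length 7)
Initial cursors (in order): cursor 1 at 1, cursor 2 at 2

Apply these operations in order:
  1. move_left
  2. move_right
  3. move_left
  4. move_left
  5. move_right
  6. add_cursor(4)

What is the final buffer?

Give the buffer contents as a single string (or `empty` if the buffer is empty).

Answer: tkrrysn

Derivation:
After op 1 (move_left): buffer="tkrrysn" (len 7), cursors c1@0 c2@1, authorship .......
After op 2 (move_right): buffer="tkrrysn" (len 7), cursors c1@1 c2@2, authorship .......
After op 3 (move_left): buffer="tkrrysn" (len 7), cursors c1@0 c2@1, authorship .......
After op 4 (move_left): buffer="tkrrysn" (len 7), cursors c1@0 c2@0, authorship .......
After op 5 (move_right): buffer="tkrrysn" (len 7), cursors c1@1 c2@1, authorship .......
After op 6 (add_cursor(4)): buffer="tkrrysn" (len 7), cursors c1@1 c2@1 c3@4, authorship .......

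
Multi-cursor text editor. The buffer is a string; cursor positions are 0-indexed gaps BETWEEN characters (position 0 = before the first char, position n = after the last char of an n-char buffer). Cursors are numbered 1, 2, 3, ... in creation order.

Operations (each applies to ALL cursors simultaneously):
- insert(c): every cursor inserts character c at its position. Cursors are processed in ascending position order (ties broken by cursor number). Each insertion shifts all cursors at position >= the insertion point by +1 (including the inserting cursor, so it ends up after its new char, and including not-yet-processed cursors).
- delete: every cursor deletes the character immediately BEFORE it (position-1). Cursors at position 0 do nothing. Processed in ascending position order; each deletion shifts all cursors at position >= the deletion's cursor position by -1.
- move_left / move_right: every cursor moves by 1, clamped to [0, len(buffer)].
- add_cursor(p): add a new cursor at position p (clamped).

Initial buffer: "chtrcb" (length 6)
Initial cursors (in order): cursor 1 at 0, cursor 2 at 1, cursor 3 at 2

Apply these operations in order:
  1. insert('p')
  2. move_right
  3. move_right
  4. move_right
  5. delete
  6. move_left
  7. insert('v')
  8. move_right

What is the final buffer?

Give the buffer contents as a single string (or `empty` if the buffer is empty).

After op 1 (insert('p')): buffer="pcphptrcb" (len 9), cursors c1@1 c2@3 c3@5, authorship 1.2.3....
After op 2 (move_right): buffer="pcphptrcb" (len 9), cursors c1@2 c2@4 c3@6, authorship 1.2.3....
After op 3 (move_right): buffer="pcphptrcb" (len 9), cursors c1@3 c2@5 c3@7, authorship 1.2.3....
After op 4 (move_right): buffer="pcphptrcb" (len 9), cursors c1@4 c2@6 c3@8, authorship 1.2.3....
After op 5 (delete): buffer="pcpprb" (len 6), cursors c1@3 c2@4 c3@5, authorship 1.23..
After op 6 (move_left): buffer="pcpprb" (len 6), cursors c1@2 c2@3 c3@4, authorship 1.23..
After op 7 (insert('v')): buffer="pcvpvpvrb" (len 9), cursors c1@3 c2@5 c3@7, authorship 1.12233..
After op 8 (move_right): buffer="pcvpvpvrb" (len 9), cursors c1@4 c2@6 c3@8, authorship 1.12233..

Answer: pcvpvpvrb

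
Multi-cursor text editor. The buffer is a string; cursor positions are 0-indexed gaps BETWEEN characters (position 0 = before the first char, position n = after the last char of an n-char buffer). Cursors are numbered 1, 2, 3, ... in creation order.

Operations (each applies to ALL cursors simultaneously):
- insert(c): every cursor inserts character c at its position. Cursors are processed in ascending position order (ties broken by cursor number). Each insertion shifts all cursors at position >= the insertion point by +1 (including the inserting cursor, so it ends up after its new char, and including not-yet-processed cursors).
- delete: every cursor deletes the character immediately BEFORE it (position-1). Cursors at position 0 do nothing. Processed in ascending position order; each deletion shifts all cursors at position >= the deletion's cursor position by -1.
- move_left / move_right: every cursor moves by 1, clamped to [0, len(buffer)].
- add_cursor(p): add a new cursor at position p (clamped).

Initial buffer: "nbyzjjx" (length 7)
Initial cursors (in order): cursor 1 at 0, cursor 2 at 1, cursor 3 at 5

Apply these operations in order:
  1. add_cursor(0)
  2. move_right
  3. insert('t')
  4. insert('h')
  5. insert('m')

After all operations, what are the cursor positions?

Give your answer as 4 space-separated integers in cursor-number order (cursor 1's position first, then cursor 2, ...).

After op 1 (add_cursor(0)): buffer="nbyzjjx" (len 7), cursors c1@0 c4@0 c2@1 c3@5, authorship .......
After op 2 (move_right): buffer="nbyzjjx" (len 7), cursors c1@1 c4@1 c2@2 c3@6, authorship .......
After op 3 (insert('t')): buffer="nttbtyzjjtx" (len 11), cursors c1@3 c4@3 c2@5 c3@10, authorship .14.2....3.
After op 4 (insert('h')): buffer="ntthhbthyzjjthx" (len 15), cursors c1@5 c4@5 c2@8 c3@14, authorship .1414.22....33.
After op 5 (insert('m')): buffer="ntthhmmbthmyzjjthmx" (len 19), cursors c1@7 c4@7 c2@11 c3@18, authorship .141414.222....333.

Answer: 7 11 18 7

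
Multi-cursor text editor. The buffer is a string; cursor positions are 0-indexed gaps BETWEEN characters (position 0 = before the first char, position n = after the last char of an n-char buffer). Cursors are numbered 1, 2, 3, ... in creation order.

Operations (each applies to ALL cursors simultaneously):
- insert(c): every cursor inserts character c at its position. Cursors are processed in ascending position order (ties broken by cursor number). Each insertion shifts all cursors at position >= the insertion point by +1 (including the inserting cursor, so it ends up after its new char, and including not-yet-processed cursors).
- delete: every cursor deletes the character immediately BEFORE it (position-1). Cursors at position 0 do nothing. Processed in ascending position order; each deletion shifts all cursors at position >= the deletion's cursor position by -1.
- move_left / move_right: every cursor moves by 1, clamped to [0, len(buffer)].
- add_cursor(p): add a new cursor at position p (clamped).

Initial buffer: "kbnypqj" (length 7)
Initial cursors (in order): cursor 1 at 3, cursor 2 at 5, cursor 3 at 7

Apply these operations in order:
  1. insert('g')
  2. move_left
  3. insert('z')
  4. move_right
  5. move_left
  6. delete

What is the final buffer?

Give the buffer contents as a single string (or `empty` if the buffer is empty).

Answer: kbngypgqjg

Derivation:
After op 1 (insert('g')): buffer="kbngypgqjg" (len 10), cursors c1@4 c2@7 c3@10, authorship ...1..2..3
After op 2 (move_left): buffer="kbngypgqjg" (len 10), cursors c1@3 c2@6 c3@9, authorship ...1..2..3
After op 3 (insert('z')): buffer="kbnzgypzgqjzg" (len 13), cursors c1@4 c2@8 c3@12, authorship ...11..22..33
After op 4 (move_right): buffer="kbnzgypzgqjzg" (len 13), cursors c1@5 c2@9 c3@13, authorship ...11..22..33
After op 5 (move_left): buffer="kbnzgypzgqjzg" (len 13), cursors c1@4 c2@8 c3@12, authorship ...11..22..33
After op 6 (delete): buffer="kbngypgqjg" (len 10), cursors c1@3 c2@6 c3@9, authorship ...1..2..3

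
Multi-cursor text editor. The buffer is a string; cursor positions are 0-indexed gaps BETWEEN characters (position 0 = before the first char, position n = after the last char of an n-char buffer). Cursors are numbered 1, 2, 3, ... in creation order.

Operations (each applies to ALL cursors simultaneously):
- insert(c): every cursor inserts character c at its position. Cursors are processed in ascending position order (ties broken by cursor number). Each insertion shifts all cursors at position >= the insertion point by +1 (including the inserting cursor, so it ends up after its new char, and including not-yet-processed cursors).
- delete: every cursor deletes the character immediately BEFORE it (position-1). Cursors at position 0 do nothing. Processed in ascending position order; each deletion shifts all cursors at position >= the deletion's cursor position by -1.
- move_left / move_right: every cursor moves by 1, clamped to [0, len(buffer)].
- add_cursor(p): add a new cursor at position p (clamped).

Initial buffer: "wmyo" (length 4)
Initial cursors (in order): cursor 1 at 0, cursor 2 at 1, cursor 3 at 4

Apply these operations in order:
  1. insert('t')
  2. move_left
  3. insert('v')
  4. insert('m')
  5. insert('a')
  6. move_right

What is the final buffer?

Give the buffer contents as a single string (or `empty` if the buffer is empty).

Answer: vmatwvmatmyovmat

Derivation:
After op 1 (insert('t')): buffer="twtmyot" (len 7), cursors c1@1 c2@3 c3@7, authorship 1.2...3
After op 2 (move_left): buffer="twtmyot" (len 7), cursors c1@0 c2@2 c3@6, authorship 1.2...3
After op 3 (insert('v')): buffer="vtwvtmyovt" (len 10), cursors c1@1 c2@4 c3@9, authorship 11.22...33
After op 4 (insert('m')): buffer="vmtwvmtmyovmt" (len 13), cursors c1@2 c2@6 c3@12, authorship 111.222...333
After op 5 (insert('a')): buffer="vmatwvmatmyovmat" (len 16), cursors c1@3 c2@8 c3@15, authorship 1111.2222...3333
After op 6 (move_right): buffer="vmatwvmatmyovmat" (len 16), cursors c1@4 c2@9 c3@16, authorship 1111.2222...3333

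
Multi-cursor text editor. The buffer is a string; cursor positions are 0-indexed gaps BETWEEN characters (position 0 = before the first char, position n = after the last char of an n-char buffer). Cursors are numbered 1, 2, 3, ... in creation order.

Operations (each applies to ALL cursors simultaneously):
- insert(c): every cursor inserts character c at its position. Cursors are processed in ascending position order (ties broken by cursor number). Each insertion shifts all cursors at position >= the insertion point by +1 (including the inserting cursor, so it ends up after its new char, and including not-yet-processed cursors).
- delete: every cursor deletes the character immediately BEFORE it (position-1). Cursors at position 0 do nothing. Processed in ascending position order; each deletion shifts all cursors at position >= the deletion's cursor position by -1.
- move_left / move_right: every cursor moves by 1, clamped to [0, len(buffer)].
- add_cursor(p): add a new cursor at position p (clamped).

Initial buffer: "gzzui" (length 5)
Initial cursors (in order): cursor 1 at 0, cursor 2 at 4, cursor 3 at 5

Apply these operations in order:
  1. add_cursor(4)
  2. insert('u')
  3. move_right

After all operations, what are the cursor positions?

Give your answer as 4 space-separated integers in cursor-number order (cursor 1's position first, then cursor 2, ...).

After op 1 (add_cursor(4)): buffer="gzzui" (len 5), cursors c1@0 c2@4 c4@4 c3@5, authorship .....
After op 2 (insert('u')): buffer="ugzzuuuiu" (len 9), cursors c1@1 c2@7 c4@7 c3@9, authorship 1....24.3
After op 3 (move_right): buffer="ugzzuuuiu" (len 9), cursors c1@2 c2@8 c4@8 c3@9, authorship 1....24.3

Answer: 2 8 9 8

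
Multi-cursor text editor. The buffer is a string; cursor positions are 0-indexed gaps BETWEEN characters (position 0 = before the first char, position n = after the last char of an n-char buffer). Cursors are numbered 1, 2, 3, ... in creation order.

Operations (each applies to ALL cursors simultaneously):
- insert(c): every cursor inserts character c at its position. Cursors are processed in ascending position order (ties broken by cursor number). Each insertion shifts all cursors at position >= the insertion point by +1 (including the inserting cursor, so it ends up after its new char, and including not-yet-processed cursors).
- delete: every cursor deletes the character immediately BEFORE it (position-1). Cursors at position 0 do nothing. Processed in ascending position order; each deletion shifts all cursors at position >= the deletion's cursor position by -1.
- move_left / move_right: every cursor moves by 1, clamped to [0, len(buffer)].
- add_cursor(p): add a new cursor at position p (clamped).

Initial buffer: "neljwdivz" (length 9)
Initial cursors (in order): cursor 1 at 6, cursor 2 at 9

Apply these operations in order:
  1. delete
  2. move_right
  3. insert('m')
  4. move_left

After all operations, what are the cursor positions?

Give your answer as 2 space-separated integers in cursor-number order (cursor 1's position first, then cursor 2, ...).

After op 1 (delete): buffer="neljwiv" (len 7), cursors c1@5 c2@7, authorship .......
After op 2 (move_right): buffer="neljwiv" (len 7), cursors c1@6 c2@7, authorship .......
After op 3 (insert('m')): buffer="neljwimvm" (len 9), cursors c1@7 c2@9, authorship ......1.2
After op 4 (move_left): buffer="neljwimvm" (len 9), cursors c1@6 c2@8, authorship ......1.2

Answer: 6 8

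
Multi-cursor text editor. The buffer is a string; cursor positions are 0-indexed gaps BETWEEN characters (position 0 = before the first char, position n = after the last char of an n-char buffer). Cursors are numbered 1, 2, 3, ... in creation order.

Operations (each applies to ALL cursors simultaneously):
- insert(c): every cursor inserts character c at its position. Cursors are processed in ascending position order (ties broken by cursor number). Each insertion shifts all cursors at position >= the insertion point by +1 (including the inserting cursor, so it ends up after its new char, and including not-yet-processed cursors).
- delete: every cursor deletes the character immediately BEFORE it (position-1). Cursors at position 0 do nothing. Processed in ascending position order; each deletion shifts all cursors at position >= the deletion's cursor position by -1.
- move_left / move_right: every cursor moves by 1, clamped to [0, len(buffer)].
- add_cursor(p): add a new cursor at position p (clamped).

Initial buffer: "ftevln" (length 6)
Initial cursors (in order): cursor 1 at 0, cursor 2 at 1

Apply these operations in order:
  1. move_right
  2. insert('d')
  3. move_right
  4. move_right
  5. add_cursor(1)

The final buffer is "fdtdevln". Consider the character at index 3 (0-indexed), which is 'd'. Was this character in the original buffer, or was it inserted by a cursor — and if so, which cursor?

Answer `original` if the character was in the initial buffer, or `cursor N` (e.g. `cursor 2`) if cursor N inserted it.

After op 1 (move_right): buffer="ftevln" (len 6), cursors c1@1 c2@2, authorship ......
After op 2 (insert('d')): buffer="fdtdevln" (len 8), cursors c1@2 c2@4, authorship .1.2....
After op 3 (move_right): buffer="fdtdevln" (len 8), cursors c1@3 c2@5, authorship .1.2....
After op 4 (move_right): buffer="fdtdevln" (len 8), cursors c1@4 c2@6, authorship .1.2....
After op 5 (add_cursor(1)): buffer="fdtdevln" (len 8), cursors c3@1 c1@4 c2@6, authorship .1.2....
Authorship (.=original, N=cursor N): . 1 . 2 . . . .
Index 3: author = 2

Answer: cursor 2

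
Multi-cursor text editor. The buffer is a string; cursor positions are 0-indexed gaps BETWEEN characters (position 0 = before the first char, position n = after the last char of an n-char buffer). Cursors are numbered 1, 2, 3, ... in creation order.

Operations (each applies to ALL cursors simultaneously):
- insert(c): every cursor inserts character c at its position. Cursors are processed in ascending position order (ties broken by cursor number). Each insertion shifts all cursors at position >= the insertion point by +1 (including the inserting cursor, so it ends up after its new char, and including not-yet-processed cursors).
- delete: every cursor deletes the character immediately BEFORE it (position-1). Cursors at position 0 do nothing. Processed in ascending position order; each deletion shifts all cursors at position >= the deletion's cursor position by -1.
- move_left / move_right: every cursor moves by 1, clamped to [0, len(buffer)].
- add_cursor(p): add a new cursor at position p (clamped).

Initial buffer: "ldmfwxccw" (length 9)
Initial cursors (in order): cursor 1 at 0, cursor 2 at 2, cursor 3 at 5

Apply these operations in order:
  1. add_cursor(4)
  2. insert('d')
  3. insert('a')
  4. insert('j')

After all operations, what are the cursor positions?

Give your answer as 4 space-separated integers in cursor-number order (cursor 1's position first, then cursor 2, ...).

Answer: 3 8 17 13

Derivation:
After op 1 (add_cursor(4)): buffer="ldmfwxccw" (len 9), cursors c1@0 c2@2 c4@4 c3@5, authorship .........
After op 2 (insert('d')): buffer="dlddmfdwdxccw" (len 13), cursors c1@1 c2@4 c4@7 c3@9, authorship 1..2..4.3....
After op 3 (insert('a')): buffer="dalddamfdawdaxccw" (len 17), cursors c1@2 c2@6 c4@10 c3@13, authorship 11..22..44.33....
After op 4 (insert('j')): buffer="dajlddajmfdajwdajxccw" (len 21), cursors c1@3 c2@8 c4@13 c3@17, authorship 111..222..444.333....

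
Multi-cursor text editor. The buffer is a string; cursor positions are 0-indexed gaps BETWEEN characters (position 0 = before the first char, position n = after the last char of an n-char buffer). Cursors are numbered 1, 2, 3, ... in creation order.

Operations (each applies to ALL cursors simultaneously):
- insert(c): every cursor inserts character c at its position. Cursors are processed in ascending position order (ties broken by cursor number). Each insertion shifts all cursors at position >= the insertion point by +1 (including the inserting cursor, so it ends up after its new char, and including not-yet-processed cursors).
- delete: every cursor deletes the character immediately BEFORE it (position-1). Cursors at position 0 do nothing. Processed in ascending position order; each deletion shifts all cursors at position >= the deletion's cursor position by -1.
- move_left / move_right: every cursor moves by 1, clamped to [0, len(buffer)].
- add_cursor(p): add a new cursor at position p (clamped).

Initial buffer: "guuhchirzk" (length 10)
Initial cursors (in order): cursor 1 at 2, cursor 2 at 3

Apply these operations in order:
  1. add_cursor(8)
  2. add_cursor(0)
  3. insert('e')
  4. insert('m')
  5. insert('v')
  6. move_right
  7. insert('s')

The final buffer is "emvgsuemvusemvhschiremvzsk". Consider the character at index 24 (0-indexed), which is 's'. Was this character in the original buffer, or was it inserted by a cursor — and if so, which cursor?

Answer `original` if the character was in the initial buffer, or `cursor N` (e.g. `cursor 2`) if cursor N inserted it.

Answer: cursor 3

Derivation:
After op 1 (add_cursor(8)): buffer="guuhchirzk" (len 10), cursors c1@2 c2@3 c3@8, authorship ..........
After op 2 (add_cursor(0)): buffer="guuhchirzk" (len 10), cursors c4@0 c1@2 c2@3 c3@8, authorship ..........
After op 3 (insert('e')): buffer="egueuehchirezk" (len 14), cursors c4@1 c1@4 c2@6 c3@12, authorship 4..1.2.....3..
After op 4 (insert('m')): buffer="emguemuemhchiremzk" (len 18), cursors c4@2 c1@6 c2@9 c3@16, authorship 44..11.22.....33..
After op 5 (insert('v')): buffer="emvguemvuemvhchiremvzk" (len 22), cursors c4@3 c1@8 c2@12 c3@20, authorship 444..111.222.....333..
After op 6 (move_right): buffer="emvguemvuemvhchiremvzk" (len 22), cursors c4@4 c1@9 c2@13 c3@21, authorship 444..111.222.....333..
After op 7 (insert('s')): buffer="emvgsuemvusemvhschiremvzsk" (len 26), cursors c4@5 c1@11 c2@16 c3@25, authorship 444.4.111.1222.2....333.3.
Authorship (.=original, N=cursor N): 4 4 4 . 4 . 1 1 1 . 1 2 2 2 . 2 . . . . 3 3 3 . 3 .
Index 24: author = 3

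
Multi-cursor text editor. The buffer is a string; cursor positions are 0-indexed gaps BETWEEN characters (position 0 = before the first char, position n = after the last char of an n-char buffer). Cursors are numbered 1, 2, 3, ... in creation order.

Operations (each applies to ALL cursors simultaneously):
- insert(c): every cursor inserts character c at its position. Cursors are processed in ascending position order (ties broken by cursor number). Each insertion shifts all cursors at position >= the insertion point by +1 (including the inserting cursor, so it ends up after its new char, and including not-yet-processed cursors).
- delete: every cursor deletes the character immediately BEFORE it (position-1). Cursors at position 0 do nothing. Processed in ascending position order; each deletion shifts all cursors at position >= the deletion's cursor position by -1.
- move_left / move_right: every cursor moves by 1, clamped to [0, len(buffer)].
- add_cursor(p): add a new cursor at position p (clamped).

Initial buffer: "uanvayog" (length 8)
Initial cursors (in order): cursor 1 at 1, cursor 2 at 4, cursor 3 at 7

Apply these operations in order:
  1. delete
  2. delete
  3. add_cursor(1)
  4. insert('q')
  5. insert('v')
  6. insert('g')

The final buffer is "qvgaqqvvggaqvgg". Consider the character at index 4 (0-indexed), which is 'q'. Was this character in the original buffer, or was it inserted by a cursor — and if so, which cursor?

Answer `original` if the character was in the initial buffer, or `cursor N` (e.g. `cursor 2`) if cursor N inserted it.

Answer: cursor 2

Derivation:
After op 1 (delete): buffer="anayg" (len 5), cursors c1@0 c2@2 c3@4, authorship .....
After op 2 (delete): buffer="aag" (len 3), cursors c1@0 c2@1 c3@2, authorship ...
After op 3 (add_cursor(1)): buffer="aag" (len 3), cursors c1@0 c2@1 c4@1 c3@2, authorship ...
After op 4 (insert('q')): buffer="qaqqaqg" (len 7), cursors c1@1 c2@4 c4@4 c3@6, authorship 1.24.3.
After op 5 (insert('v')): buffer="qvaqqvvaqvg" (len 11), cursors c1@2 c2@7 c4@7 c3@10, authorship 11.2424.33.
After op 6 (insert('g')): buffer="qvgaqqvvggaqvgg" (len 15), cursors c1@3 c2@10 c4@10 c3@14, authorship 111.242424.333.
Authorship (.=original, N=cursor N): 1 1 1 . 2 4 2 4 2 4 . 3 3 3 .
Index 4: author = 2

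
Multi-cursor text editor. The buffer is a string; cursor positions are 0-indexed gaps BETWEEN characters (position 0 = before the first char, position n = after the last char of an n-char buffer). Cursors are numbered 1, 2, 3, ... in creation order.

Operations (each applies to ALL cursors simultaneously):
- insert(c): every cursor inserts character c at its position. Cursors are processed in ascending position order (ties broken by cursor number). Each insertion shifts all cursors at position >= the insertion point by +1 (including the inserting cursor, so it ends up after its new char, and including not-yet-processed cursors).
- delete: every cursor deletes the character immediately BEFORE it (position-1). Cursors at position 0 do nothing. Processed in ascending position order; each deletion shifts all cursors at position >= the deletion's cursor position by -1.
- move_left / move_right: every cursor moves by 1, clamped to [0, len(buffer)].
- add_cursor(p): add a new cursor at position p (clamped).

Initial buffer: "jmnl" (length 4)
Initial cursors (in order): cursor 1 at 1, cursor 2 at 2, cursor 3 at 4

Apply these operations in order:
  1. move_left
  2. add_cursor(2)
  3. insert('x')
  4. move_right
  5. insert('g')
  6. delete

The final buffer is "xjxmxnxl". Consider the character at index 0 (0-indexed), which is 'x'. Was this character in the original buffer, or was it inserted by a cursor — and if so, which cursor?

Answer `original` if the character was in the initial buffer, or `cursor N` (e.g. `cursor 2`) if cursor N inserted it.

Answer: cursor 1

Derivation:
After op 1 (move_left): buffer="jmnl" (len 4), cursors c1@0 c2@1 c3@3, authorship ....
After op 2 (add_cursor(2)): buffer="jmnl" (len 4), cursors c1@0 c2@1 c4@2 c3@3, authorship ....
After op 3 (insert('x')): buffer="xjxmxnxl" (len 8), cursors c1@1 c2@3 c4@5 c3@7, authorship 1.2.4.3.
After op 4 (move_right): buffer="xjxmxnxl" (len 8), cursors c1@2 c2@4 c4@6 c3@8, authorship 1.2.4.3.
After op 5 (insert('g')): buffer="xjgxmgxngxlg" (len 12), cursors c1@3 c2@6 c4@9 c3@12, authorship 1.12.24.43.3
After op 6 (delete): buffer="xjxmxnxl" (len 8), cursors c1@2 c2@4 c4@6 c3@8, authorship 1.2.4.3.
Authorship (.=original, N=cursor N): 1 . 2 . 4 . 3 .
Index 0: author = 1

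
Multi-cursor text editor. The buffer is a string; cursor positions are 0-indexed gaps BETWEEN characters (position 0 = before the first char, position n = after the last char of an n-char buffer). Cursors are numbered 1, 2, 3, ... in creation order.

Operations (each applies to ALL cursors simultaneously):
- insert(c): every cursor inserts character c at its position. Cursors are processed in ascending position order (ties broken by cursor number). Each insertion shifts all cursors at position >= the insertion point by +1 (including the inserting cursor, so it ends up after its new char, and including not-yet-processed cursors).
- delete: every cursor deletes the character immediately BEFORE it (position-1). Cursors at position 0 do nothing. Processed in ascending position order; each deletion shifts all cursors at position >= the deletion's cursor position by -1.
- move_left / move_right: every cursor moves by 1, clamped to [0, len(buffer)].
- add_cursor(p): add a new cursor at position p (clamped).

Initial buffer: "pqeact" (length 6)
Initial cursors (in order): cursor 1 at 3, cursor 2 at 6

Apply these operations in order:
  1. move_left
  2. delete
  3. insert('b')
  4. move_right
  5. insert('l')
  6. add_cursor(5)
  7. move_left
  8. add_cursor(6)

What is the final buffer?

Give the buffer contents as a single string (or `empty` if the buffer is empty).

Answer: pbelabtl

Derivation:
After op 1 (move_left): buffer="pqeact" (len 6), cursors c1@2 c2@5, authorship ......
After op 2 (delete): buffer="peat" (len 4), cursors c1@1 c2@3, authorship ....
After op 3 (insert('b')): buffer="pbeabt" (len 6), cursors c1@2 c2@5, authorship .1..2.
After op 4 (move_right): buffer="pbeabt" (len 6), cursors c1@3 c2@6, authorship .1..2.
After op 5 (insert('l')): buffer="pbelabtl" (len 8), cursors c1@4 c2@8, authorship .1.1.2.2
After op 6 (add_cursor(5)): buffer="pbelabtl" (len 8), cursors c1@4 c3@5 c2@8, authorship .1.1.2.2
After op 7 (move_left): buffer="pbelabtl" (len 8), cursors c1@3 c3@4 c2@7, authorship .1.1.2.2
After op 8 (add_cursor(6)): buffer="pbelabtl" (len 8), cursors c1@3 c3@4 c4@6 c2@7, authorship .1.1.2.2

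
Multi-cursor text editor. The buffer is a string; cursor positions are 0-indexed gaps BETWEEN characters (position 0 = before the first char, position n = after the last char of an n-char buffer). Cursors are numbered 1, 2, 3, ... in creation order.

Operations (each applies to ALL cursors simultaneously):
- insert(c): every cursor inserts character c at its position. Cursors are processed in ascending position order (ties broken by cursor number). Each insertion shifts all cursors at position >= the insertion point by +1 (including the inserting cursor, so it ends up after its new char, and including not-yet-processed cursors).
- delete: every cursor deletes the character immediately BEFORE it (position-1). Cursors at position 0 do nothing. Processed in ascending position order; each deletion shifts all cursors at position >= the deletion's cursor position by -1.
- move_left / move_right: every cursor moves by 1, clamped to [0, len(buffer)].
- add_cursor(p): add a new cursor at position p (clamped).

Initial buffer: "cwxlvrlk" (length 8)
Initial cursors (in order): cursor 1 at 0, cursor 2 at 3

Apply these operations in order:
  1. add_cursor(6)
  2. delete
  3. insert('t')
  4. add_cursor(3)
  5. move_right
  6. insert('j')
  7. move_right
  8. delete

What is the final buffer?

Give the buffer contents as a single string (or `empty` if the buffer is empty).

Answer: tcjtjjtlj

Derivation:
After op 1 (add_cursor(6)): buffer="cwxlvrlk" (len 8), cursors c1@0 c2@3 c3@6, authorship ........
After op 2 (delete): buffer="cwlvlk" (len 6), cursors c1@0 c2@2 c3@4, authorship ......
After op 3 (insert('t')): buffer="tcwtlvtlk" (len 9), cursors c1@1 c2@4 c3@7, authorship 1..2..3..
After op 4 (add_cursor(3)): buffer="tcwtlvtlk" (len 9), cursors c1@1 c4@3 c2@4 c3@7, authorship 1..2..3..
After op 5 (move_right): buffer="tcwtlvtlk" (len 9), cursors c1@2 c4@4 c2@5 c3@8, authorship 1..2..3..
After op 6 (insert('j')): buffer="tcjwtjljvtljk" (len 13), cursors c1@3 c4@6 c2@8 c3@12, authorship 1.1.24.2.3.3.
After op 7 (move_right): buffer="tcjwtjljvtljk" (len 13), cursors c1@4 c4@7 c2@9 c3@13, authorship 1.1.24.2.3.3.
After op 8 (delete): buffer="tcjtjjtlj" (len 9), cursors c1@3 c4@5 c2@6 c3@9, authorship 1.12423.3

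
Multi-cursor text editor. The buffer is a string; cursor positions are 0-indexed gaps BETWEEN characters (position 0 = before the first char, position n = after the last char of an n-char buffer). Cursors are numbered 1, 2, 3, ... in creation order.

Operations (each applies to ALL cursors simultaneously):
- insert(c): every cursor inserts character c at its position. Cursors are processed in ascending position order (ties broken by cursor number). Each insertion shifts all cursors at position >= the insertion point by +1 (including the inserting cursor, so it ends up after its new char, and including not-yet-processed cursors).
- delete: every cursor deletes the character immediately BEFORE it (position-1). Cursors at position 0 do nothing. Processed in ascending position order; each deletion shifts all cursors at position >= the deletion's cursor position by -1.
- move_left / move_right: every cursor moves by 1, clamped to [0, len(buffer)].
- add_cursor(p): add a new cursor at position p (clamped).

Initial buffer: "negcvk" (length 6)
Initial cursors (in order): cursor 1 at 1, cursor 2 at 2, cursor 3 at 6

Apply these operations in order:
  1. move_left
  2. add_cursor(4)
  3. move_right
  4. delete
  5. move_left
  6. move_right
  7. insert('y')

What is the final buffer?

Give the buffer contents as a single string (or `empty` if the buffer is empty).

Answer: gyycyy

Derivation:
After op 1 (move_left): buffer="negcvk" (len 6), cursors c1@0 c2@1 c3@5, authorship ......
After op 2 (add_cursor(4)): buffer="negcvk" (len 6), cursors c1@0 c2@1 c4@4 c3@5, authorship ......
After op 3 (move_right): buffer="negcvk" (len 6), cursors c1@1 c2@2 c4@5 c3@6, authorship ......
After op 4 (delete): buffer="gc" (len 2), cursors c1@0 c2@0 c3@2 c4@2, authorship ..
After op 5 (move_left): buffer="gc" (len 2), cursors c1@0 c2@0 c3@1 c4@1, authorship ..
After op 6 (move_right): buffer="gc" (len 2), cursors c1@1 c2@1 c3@2 c4@2, authorship ..
After op 7 (insert('y')): buffer="gyycyy" (len 6), cursors c1@3 c2@3 c3@6 c4@6, authorship .12.34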